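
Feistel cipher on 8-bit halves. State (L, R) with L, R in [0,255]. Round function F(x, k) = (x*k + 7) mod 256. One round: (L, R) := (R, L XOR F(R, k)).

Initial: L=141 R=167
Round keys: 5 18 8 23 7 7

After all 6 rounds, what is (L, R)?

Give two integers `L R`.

Answer: 74 24

Derivation:
Round 1 (k=5): L=167 R=199
Round 2 (k=18): L=199 R=162
Round 3 (k=8): L=162 R=208
Round 4 (k=23): L=208 R=21
Round 5 (k=7): L=21 R=74
Round 6 (k=7): L=74 R=24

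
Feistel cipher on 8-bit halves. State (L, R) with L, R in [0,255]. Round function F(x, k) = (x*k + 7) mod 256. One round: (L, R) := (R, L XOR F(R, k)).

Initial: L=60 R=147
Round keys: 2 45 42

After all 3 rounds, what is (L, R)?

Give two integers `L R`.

Round 1 (k=2): L=147 R=17
Round 2 (k=45): L=17 R=151
Round 3 (k=42): L=151 R=220

Answer: 151 220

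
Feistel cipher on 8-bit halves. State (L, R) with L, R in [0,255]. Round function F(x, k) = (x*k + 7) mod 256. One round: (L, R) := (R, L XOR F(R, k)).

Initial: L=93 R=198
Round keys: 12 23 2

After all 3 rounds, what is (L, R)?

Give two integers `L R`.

Round 1 (k=12): L=198 R=18
Round 2 (k=23): L=18 R=99
Round 3 (k=2): L=99 R=223

Answer: 99 223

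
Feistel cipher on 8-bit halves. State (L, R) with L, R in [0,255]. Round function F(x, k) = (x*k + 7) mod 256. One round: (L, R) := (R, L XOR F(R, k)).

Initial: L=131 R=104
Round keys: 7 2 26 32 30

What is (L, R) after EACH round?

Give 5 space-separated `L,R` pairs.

Answer: 104,92 92,215 215,129 129,240 240,166

Derivation:
Round 1 (k=7): L=104 R=92
Round 2 (k=2): L=92 R=215
Round 3 (k=26): L=215 R=129
Round 4 (k=32): L=129 R=240
Round 5 (k=30): L=240 R=166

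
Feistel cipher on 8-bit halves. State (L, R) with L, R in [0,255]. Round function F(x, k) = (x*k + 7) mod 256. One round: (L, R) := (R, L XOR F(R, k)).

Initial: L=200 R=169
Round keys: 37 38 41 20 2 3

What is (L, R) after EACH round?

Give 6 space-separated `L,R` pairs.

Round 1 (k=37): L=169 R=188
Round 2 (k=38): L=188 R=70
Round 3 (k=41): L=70 R=129
Round 4 (k=20): L=129 R=93
Round 5 (k=2): L=93 R=64
Round 6 (k=3): L=64 R=154

Answer: 169,188 188,70 70,129 129,93 93,64 64,154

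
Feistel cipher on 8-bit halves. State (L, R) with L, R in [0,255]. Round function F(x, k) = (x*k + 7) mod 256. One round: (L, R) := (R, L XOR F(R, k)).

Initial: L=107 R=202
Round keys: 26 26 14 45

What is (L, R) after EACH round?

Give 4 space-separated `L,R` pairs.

Round 1 (k=26): L=202 R=224
Round 2 (k=26): L=224 R=13
Round 3 (k=14): L=13 R=93
Round 4 (k=45): L=93 R=109

Answer: 202,224 224,13 13,93 93,109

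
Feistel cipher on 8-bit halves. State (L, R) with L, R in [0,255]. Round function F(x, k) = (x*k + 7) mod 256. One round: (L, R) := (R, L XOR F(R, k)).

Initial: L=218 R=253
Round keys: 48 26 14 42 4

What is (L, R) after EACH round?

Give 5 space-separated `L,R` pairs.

Round 1 (k=48): L=253 R=173
Round 2 (k=26): L=173 R=100
Round 3 (k=14): L=100 R=210
Round 4 (k=42): L=210 R=31
Round 5 (k=4): L=31 R=81

Answer: 253,173 173,100 100,210 210,31 31,81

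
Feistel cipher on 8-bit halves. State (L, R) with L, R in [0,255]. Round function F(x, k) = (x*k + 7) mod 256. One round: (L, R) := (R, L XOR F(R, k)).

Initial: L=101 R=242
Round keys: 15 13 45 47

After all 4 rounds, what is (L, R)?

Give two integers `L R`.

Round 1 (k=15): L=242 R=80
Round 2 (k=13): L=80 R=229
Round 3 (k=45): L=229 R=24
Round 4 (k=47): L=24 R=138

Answer: 24 138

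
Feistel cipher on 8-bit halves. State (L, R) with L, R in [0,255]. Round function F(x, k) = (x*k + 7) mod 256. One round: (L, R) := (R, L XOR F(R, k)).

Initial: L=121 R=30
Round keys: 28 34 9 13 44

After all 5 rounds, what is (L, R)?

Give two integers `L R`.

Answer: 132 29

Derivation:
Round 1 (k=28): L=30 R=54
Round 2 (k=34): L=54 R=45
Round 3 (k=9): L=45 R=170
Round 4 (k=13): L=170 R=132
Round 5 (k=44): L=132 R=29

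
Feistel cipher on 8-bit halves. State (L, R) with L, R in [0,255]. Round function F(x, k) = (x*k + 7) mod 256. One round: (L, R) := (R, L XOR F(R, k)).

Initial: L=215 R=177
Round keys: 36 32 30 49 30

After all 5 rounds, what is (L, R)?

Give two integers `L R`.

Round 1 (k=36): L=177 R=60
Round 2 (k=32): L=60 R=54
Round 3 (k=30): L=54 R=103
Round 4 (k=49): L=103 R=136
Round 5 (k=30): L=136 R=144

Answer: 136 144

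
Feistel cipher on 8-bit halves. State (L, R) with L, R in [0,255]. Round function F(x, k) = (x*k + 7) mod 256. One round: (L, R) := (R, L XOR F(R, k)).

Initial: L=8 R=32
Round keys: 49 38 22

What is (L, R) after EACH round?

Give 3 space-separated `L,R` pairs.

Round 1 (k=49): L=32 R=47
Round 2 (k=38): L=47 R=33
Round 3 (k=22): L=33 R=242

Answer: 32,47 47,33 33,242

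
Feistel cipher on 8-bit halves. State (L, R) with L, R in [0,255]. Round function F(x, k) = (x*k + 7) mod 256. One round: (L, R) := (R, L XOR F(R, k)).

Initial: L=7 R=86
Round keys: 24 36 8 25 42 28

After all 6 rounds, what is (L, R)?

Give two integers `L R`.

Answer: 130 160

Derivation:
Round 1 (k=24): L=86 R=16
Round 2 (k=36): L=16 R=17
Round 3 (k=8): L=17 R=159
Round 4 (k=25): L=159 R=159
Round 5 (k=42): L=159 R=130
Round 6 (k=28): L=130 R=160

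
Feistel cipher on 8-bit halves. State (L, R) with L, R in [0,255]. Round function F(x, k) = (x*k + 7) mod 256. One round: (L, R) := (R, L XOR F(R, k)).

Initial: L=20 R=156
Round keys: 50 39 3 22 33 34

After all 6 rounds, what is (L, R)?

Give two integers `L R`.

Round 1 (k=50): L=156 R=107
Round 2 (k=39): L=107 R=200
Round 3 (k=3): L=200 R=52
Round 4 (k=22): L=52 R=183
Round 5 (k=33): L=183 R=170
Round 6 (k=34): L=170 R=44

Answer: 170 44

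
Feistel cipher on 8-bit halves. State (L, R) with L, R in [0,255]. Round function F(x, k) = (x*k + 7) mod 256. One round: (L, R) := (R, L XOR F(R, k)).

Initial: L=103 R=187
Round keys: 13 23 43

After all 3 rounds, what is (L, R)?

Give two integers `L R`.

Round 1 (k=13): L=187 R=225
Round 2 (k=23): L=225 R=133
Round 3 (k=43): L=133 R=191

Answer: 133 191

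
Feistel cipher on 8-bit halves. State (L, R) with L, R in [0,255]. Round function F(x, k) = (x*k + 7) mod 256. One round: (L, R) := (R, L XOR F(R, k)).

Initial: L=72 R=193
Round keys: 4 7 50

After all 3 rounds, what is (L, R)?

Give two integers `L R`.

Round 1 (k=4): L=193 R=67
Round 2 (k=7): L=67 R=29
Round 3 (k=50): L=29 R=242

Answer: 29 242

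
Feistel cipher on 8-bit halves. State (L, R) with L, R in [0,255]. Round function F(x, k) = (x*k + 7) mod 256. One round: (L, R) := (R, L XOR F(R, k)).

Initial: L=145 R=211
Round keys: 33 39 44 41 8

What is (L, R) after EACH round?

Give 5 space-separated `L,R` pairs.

Round 1 (k=33): L=211 R=171
Round 2 (k=39): L=171 R=199
Round 3 (k=44): L=199 R=144
Round 4 (k=41): L=144 R=208
Round 5 (k=8): L=208 R=23

Answer: 211,171 171,199 199,144 144,208 208,23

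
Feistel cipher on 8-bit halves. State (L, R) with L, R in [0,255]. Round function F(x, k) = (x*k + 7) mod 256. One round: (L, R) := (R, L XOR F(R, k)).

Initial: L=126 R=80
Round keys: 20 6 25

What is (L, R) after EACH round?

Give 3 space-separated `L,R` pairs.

Answer: 80,57 57,13 13,117

Derivation:
Round 1 (k=20): L=80 R=57
Round 2 (k=6): L=57 R=13
Round 3 (k=25): L=13 R=117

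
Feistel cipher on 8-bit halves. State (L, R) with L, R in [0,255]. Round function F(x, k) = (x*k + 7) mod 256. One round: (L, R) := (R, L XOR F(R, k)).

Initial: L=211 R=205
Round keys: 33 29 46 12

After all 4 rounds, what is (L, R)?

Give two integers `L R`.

Round 1 (k=33): L=205 R=167
Round 2 (k=29): L=167 R=63
Round 3 (k=46): L=63 R=254
Round 4 (k=12): L=254 R=208

Answer: 254 208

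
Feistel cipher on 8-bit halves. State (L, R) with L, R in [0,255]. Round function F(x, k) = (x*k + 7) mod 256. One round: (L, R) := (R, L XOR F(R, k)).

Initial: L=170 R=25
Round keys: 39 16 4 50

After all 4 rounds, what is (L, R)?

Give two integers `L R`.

Answer: 3 67

Derivation:
Round 1 (k=39): L=25 R=124
Round 2 (k=16): L=124 R=222
Round 3 (k=4): L=222 R=3
Round 4 (k=50): L=3 R=67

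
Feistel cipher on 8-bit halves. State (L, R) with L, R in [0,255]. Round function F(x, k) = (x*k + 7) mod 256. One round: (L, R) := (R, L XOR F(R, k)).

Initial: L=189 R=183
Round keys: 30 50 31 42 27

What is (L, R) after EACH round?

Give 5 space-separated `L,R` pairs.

Round 1 (k=30): L=183 R=196
Round 2 (k=50): L=196 R=248
Round 3 (k=31): L=248 R=203
Round 4 (k=42): L=203 R=173
Round 5 (k=27): L=173 R=141

Answer: 183,196 196,248 248,203 203,173 173,141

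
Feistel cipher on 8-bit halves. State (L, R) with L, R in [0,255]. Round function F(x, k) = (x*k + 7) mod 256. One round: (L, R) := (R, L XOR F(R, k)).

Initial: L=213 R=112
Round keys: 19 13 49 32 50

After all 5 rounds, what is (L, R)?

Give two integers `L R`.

Round 1 (k=19): L=112 R=130
Round 2 (k=13): L=130 R=209
Round 3 (k=49): L=209 R=138
Round 4 (k=32): L=138 R=150
Round 5 (k=50): L=150 R=217

Answer: 150 217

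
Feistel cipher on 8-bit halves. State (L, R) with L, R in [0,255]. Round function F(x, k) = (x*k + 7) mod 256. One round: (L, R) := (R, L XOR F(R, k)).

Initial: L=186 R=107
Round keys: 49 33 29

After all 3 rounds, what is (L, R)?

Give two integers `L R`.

Answer: 84 179

Derivation:
Round 1 (k=49): L=107 R=56
Round 2 (k=33): L=56 R=84
Round 3 (k=29): L=84 R=179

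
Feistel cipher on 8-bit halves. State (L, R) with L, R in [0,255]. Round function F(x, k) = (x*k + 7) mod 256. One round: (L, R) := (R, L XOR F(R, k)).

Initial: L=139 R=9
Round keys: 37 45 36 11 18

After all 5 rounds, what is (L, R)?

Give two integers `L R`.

Round 1 (k=37): L=9 R=223
Round 2 (k=45): L=223 R=51
Round 3 (k=36): L=51 R=236
Round 4 (k=11): L=236 R=24
Round 5 (k=18): L=24 R=91

Answer: 24 91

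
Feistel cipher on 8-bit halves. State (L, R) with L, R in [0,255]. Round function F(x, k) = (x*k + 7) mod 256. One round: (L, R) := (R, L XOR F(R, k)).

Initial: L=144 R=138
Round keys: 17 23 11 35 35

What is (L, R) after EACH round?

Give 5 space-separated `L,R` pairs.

Answer: 138,161 161,244 244,34 34,89 89,16

Derivation:
Round 1 (k=17): L=138 R=161
Round 2 (k=23): L=161 R=244
Round 3 (k=11): L=244 R=34
Round 4 (k=35): L=34 R=89
Round 5 (k=35): L=89 R=16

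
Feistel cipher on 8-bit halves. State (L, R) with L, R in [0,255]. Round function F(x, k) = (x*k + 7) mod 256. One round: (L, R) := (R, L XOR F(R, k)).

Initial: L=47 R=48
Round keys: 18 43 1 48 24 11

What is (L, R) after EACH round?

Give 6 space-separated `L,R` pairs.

Answer: 48,72 72,47 47,126 126,136 136,185 185,114

Derivation:
Round 1 (k=18): L=48 R=72
Round 2 (k=43): L=72 R=47
Round 3 (k=1): L=47 R=126
Round 4 (k=48): L=126 R=136
Round 5 (k=24): L=136 R=185
Round 6 (k=11): L=185 R=114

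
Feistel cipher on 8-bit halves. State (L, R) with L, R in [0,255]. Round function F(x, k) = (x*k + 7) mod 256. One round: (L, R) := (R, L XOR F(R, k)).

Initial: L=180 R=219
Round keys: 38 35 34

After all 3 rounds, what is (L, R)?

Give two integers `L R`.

Round 1 (k=38): L=219 R=61
Round 2 (k=35): L=61 R=133
Round 3 (k=34): L=133 R=140

Answer: 133 140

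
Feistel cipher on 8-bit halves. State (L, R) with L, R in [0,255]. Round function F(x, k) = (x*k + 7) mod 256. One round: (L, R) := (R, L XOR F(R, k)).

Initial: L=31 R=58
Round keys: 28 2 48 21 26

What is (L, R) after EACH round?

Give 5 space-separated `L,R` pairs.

Round 1 (k=28): L=58 R=64
Round 2 (k=2): L=64 R=189
Round 3 (k=48): L=189 R=55
Round 4 (k=21): L=55 R=55
Round 5 (k=26): L=55 R=170

Answer: 58,64 64,189 189,55 55,55 55,170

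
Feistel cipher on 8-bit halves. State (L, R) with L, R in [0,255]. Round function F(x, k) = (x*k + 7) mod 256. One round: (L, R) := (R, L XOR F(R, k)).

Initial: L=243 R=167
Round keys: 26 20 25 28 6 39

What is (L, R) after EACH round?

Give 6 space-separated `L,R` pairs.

Round 1 (k=26): L=167 R=14
Round 2 (k=20): L=14 R=184
Round 3 (k=25): L=184 R=241
Round 4 (k=28): L=241 R=219
Round 5 (k=6): L=219 R=216
Round 6 (k=39): L=216 R=52

Answer: 167,14 14,184 184,241 241,219 219,216 216,52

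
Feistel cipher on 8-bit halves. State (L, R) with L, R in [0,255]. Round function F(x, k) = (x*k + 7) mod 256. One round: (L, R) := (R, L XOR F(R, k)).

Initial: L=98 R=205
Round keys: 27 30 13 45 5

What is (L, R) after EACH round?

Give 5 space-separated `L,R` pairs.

Round 1 (k=27): L=205 R=196
Round 2 (k=30): L=196 R=50
Round 3 (k=13): L=50 R=85
Round 4 (k=45): L=85 R=202
Round 5 (k=5): L=202 R=172

Answer: 205,196 196,50 50,85 85,202 202,172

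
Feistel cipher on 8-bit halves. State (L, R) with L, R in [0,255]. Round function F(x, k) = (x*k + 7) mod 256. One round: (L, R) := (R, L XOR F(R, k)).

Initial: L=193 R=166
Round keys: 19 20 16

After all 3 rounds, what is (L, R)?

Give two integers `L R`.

Answer: 65 143

Derivation:
Round 1 (k=19): L=166 R=152
Round 2 (k=20): L=152 R=65
Round 3 (k=16): L=65 R=143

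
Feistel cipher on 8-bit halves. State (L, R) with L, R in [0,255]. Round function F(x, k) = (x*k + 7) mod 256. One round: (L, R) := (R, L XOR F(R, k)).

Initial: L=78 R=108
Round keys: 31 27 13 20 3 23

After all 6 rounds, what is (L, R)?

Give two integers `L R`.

Round 1 (k=31): L=108 R=85
Round 2 (k=27): L=85 R=146
Round 3 (k=13): L=146 R=36
Round 4 (k=20): L=36 R=69
Round 5 (k=3): L=69 R=242
Round 6 (k=23): L=242 R=128

Answer: 242 128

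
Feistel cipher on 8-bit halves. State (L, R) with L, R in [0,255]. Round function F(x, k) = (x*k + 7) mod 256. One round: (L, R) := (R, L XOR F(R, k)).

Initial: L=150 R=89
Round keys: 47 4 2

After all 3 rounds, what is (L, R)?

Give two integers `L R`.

Round 1 (k=47): L=89 R=200
Round 2 (k=4): L=200 R=126
Round 3 (k=2): L=126 R=203

Answer: 126 203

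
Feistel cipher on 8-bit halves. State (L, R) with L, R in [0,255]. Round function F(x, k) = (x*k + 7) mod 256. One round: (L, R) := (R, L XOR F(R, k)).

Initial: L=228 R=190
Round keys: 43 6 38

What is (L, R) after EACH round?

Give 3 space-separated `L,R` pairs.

Answer: 190,21 21,59 59,220

Derivation:
Round 1 (k=43): L=190 R=21
Round 2 (k=6): L=21 R=59
Round 3 (k=38): L=59 R=220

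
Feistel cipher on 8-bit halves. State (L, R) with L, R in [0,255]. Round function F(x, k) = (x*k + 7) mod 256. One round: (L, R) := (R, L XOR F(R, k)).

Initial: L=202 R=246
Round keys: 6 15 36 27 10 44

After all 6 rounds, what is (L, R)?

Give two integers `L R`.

Answer: 103 114

Derivation:
Round 1 (k=6): L=246 R=1
Round 2 (k=15): L=1 R=224
Round 3 (k=36): L=224 R=134
Round 4 (k=27): L=134 R=201
Round 5 (k=10): L=201 R=103
Round 6 (k=44): L=103 R=114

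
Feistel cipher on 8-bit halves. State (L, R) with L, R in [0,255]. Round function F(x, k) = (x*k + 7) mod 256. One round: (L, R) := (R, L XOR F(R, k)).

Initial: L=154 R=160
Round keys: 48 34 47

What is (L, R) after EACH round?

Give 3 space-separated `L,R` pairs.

Answer: 160,157 157,65 65,107

Derivation:
Round 1 (k=48): L=160 R=157
Round 2 (k=34): L=157 R=65
Round 3 (k=47): L=65 R=107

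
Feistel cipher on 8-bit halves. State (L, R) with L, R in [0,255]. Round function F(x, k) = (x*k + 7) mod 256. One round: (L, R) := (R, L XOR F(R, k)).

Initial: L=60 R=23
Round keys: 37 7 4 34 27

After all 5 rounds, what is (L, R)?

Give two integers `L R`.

Answer: 223 245

Derivation:
Round 1 (k=37): L=23 R=102
Round 2 (k=7): L=102 R=198
Round 3 (k=4): L=198 R=121
Round 4 (k=34): L=121 R=223
Round 5 (k=27): L=223 R=245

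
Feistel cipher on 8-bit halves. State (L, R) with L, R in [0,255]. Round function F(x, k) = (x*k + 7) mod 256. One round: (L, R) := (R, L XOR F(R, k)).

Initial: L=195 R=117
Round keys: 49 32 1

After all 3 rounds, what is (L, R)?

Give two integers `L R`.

Answer: 146 54

Derivation:
Round 1 (k=49): L=117 R=175
Round 2 (k=32): L=175 R=146
Round 3 (k=1): L=146 R=54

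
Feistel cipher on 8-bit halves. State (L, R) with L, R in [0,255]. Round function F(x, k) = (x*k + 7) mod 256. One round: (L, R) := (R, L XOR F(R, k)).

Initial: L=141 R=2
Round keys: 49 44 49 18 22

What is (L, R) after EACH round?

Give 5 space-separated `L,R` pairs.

Round 1 (k=49): L=2 R=228
Round 2 (k=44): L=228 R=53
Round 3 (k=49): L=53 R=200
Round 4 (k=18): L=200 R=34
Round 5 (k=22): L=34 R=59

Answer: 2,228 228,53 53,200 200,34 34,59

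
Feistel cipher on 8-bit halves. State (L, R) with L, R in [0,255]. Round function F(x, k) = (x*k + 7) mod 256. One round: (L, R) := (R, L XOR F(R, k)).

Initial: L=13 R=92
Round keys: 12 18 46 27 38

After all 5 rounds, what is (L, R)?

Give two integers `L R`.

Round 1 (k=12): L=92 R=90
Round 2 (k=18): L=90 R=7
Round 3 (k=46): L=7 R=19
Round 4 (k=27): L=19 R=15
Round 5 (k=38): L=15 R=82

Answer: 15 82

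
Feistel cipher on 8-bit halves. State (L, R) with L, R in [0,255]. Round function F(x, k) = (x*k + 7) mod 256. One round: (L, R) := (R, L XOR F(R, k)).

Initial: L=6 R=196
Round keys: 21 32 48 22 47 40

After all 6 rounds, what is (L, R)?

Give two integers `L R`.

Round 1 (k=21): L=196 R=29
Round 2 (k=32): L=29 R=99
Round 3 (k=48): L=99 R=138
Round 4 (k=22): L=138 R=128
Round 5 (k=47): L=128 R=13
Round 6 (k=40): L=13 R=143

Answer: 13 143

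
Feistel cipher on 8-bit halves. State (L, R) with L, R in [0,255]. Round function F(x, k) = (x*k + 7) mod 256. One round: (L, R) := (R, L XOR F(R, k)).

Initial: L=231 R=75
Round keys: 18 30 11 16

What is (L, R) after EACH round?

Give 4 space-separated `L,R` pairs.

Answer: 75,170 170,184 184,69 69,239

Derivation:
Round 1 (k=18): L=75 R=170
Round 2 (k=30): L=170 R=184
Round 3 (k=11): L=184 R=69
Round 4 (k=16): L=69 R=239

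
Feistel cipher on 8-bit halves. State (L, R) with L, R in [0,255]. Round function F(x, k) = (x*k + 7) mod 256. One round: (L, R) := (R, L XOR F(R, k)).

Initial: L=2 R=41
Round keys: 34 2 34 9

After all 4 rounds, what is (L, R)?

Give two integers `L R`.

Round 1 (k=34): L=41 R=123
Round 2 (k=2): L=123 R=212
Round 3 (k=34): L=212 R=84
Round 4 (k=9): L=84 R=47

Answer: 84 47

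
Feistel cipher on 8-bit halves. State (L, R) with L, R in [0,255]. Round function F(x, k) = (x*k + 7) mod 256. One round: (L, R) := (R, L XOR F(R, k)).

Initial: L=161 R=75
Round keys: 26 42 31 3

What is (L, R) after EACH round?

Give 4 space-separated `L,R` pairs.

Answer: 75,4 4,228 228,167 167,24

Derivation:
Round 1 (k=26): L=75 R=4
Round 2 (k=42): L=4 R=228
Round 3 (k=31): L=228 R=167
Round 4 (k=3): L=167 R=24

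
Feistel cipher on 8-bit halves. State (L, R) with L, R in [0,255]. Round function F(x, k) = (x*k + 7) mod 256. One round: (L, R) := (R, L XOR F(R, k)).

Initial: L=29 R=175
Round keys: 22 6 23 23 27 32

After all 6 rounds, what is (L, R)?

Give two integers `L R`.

Round 1 (k=22): L=175 R=12
Round 2 (k=6): L=12 R=224
Round 3 (k=23): L=224 R=43
Round 4 (k=23): L=43 R=4
Round 5 (k=27): L=4 R=88
Round 6 (k=32): L=88 R=3

Answer: 88 3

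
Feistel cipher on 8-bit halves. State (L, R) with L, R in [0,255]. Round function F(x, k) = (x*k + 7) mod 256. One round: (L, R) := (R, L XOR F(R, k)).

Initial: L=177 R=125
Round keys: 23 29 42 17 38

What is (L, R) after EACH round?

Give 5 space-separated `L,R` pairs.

Answer: 125,243 243,243 243,22 22,142 142,13

Derivation:
Round 1 (k=23): L=125 R=243
Round 2 (k=29): L=243 R=243
Round 3 (k=42): L=243 R=22
Round 4 (k=17): L=22 R=142
Round 5 (k=38): L=142 R=13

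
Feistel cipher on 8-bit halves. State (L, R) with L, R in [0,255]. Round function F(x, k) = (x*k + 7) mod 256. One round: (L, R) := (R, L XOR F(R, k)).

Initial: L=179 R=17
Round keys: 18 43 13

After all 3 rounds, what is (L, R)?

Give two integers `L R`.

Round 1 (k=18): L=17 R=138
Round 2 (k=43): L=138 R=36
Round 3 (k=13): L=36 R=81

Answer: 36 81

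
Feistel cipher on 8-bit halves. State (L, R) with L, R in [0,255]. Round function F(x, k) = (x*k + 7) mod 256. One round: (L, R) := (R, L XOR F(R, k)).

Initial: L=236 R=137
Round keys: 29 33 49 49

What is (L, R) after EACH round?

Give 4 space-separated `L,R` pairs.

Answer: 137,96 96,238 238,245 245,2

Derivation:
Round 1 (k=29): L=137 R=96
Round 2 (k=33): L=96 R=238
Round 3 (k=49): L=238 R=245
Round 4 (k=49): L=245 R=2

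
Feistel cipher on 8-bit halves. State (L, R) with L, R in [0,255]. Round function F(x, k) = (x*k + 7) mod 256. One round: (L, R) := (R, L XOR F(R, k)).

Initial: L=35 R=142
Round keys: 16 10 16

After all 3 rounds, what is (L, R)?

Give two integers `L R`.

Answer: 33 211

Derivation:
Round 1 (k=16): L=142 R=196
Round 2 (k=10): L=196 R=33
Round 3 (k=16): L=33 R=211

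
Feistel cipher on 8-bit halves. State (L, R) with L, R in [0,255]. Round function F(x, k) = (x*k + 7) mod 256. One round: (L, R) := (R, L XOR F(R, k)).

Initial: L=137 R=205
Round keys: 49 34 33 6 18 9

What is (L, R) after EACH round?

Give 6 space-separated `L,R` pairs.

Round 1 (k=49): L=205 R=205
Round 2 (k=34): L=205 R=140
Round 3 (k=33): L=140 R=222
Round 4 (k=6): L=222 R=183
Round 5 (k=18): L=183 R=59
Round 6 (k=9): L=59 R=173

Answer: 205,205 205,140 140,222 222,183 183,59 59,173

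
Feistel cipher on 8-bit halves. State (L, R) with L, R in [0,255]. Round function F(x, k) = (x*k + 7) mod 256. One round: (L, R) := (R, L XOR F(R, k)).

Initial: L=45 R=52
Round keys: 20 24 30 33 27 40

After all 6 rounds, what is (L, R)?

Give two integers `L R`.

Answer: 249 238

Derivation:
Round 1 (k=20): L=52 R=58
Round 2 (k=24): L=58 R=67
Round 3 (k=30): L=67 R=219
Round 4 (k=33): L=219 R=1
Round 5 (k=27): L=1 R=249
Round 6 (k=40): L=249 R=238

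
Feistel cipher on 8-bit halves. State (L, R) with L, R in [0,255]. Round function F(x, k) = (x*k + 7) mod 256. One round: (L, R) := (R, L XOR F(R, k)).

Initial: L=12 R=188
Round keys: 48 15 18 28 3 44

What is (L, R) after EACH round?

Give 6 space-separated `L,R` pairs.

Round 1 (k=48): L=188 R=75
Round 2 (k=15): L=75 R=208
Round 3 (k=18): L=208 R=236
Round 4 (k=28): L=236 R=7
Round 5 (k=3): L=7 R=240
Round 6 (k=44): L=240 R=64

Answer: 188,75 75,208 208,236 236,7 7,240 240,64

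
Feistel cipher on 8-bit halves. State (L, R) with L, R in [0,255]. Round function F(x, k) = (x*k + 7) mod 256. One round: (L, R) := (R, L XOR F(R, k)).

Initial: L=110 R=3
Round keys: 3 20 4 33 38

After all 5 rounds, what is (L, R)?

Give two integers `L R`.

Answer: 236 6

Derivation:
Round 1 (k=3): L=3 R=126
Round 2 (k=20): L=126 R=220
Round 3 (k=4): L=220 R=9
Round 4 (k=33): L=9 R=236
Round 5 (k=38): L=236 R=6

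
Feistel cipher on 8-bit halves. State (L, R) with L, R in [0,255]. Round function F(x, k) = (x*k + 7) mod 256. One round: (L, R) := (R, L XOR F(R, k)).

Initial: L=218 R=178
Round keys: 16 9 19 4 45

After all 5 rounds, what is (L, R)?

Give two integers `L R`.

Round 1 (k=16): L=178 R=253
Round 2 (k=9): L=253 R=94
Round 3 (k=19): L=94 R=252
Round 4 (k=4): L=252 R=169
Round 5 (k=45): L=169 R=64

Answer: 169 64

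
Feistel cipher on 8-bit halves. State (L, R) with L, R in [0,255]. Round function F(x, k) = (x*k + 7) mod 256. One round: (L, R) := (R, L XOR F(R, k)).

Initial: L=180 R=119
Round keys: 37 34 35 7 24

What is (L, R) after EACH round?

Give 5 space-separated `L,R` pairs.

Round 1 (k=37): L=119 R=142
Round 2 (k=34): L=142 R=148
Round 3 (k=35): L=148 R=205
Round 4 (k=7): L=205 R=54
Round 5 (k=24): L=54 R=218

Answer: 119,142 142,148 148,205 205,54 54,218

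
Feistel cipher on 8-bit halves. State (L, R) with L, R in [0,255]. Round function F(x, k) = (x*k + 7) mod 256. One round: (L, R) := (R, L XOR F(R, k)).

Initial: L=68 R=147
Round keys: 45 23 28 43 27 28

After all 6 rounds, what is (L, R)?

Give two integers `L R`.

Round 1 (k=45): L=147 R=154
Round 2 (k=23): L=154 R=78
Round 3 (k=28): L=78 R=21
Round 4 (k=43): L=21 R=192
Round 5 (k=27): L=192 R=82
Round 6 (k=28): L=82 R=63

Answer: 82 63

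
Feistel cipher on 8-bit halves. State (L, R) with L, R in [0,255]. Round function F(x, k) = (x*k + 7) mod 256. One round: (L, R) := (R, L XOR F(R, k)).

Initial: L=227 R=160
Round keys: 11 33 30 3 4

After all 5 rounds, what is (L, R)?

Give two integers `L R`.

Answer: 109 174

Derivation:
Round 1 (k=11): L=160 R=4
Round 2 (k=33): L=4 R=43
Round 3 (k=30): L=43 R=21
Round 4 (k=3): L=21 R=109
Round 5 (k=4): L=109 R=174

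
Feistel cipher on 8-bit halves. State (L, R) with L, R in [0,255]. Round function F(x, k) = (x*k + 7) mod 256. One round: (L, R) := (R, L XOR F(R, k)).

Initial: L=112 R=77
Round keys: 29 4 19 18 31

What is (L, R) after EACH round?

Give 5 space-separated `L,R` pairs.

Answer: 77,176 176,138 138,245 245,203 203,105

Derivation:
Round 1 (k=29): L=77 R=176
Round 2 (k=4): L=176 R=138
Round 3 (k=19): L=138 R=245
Round 4 (k=18): L=245 R=203
Round 5 (k=31): L=203 R=105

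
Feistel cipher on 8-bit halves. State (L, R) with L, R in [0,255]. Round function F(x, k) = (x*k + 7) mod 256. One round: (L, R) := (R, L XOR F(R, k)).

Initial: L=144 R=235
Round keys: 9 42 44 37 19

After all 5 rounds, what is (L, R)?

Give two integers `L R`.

Answer: 88 210

Derivation:
Round 1 (k=9): L=235 R=218
Round 2 (k=42): L=218 R=32
Round 3 (k=44): L=32 R=93
Round 4 (k=37): L=93 R=88
Round 5 (k=19): L=88 R=210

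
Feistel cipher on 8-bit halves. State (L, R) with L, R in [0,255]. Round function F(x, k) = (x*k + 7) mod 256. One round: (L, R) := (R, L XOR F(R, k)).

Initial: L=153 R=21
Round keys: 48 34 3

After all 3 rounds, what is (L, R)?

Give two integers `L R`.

Round 1 (k=48): L=21 R=110
Round 2 (k=34): L=110 R=182
Round 3 (k=3): L=182 R=71

Answer: 182 71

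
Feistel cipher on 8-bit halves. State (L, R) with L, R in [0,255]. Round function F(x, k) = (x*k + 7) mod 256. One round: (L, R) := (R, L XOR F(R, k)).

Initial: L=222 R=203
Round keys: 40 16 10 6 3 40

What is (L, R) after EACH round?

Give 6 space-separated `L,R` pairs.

Answer: 203,97 97,220 220,254 254,39 39,130 130,112

Derivation:
Round 1 (k=40): L=203 R=97
Round 2 (k=16): L=97 R=220
Round 3 (k=10): L=220 R=254
Round 4 (k=6): L=254 R=39
Round 5 (k=3): L=39 R=130
Round 6 (k=40): L=130 R=112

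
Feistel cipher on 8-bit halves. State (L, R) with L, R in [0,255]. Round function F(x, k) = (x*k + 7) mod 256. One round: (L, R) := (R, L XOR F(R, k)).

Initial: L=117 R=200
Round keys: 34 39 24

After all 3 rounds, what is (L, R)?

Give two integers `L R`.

Round 1 (k=34): L=200 R=226
Round 2 (k=39): L=226 R=189
Round 3 (k=24): L=189 R=93

Answer: 189 93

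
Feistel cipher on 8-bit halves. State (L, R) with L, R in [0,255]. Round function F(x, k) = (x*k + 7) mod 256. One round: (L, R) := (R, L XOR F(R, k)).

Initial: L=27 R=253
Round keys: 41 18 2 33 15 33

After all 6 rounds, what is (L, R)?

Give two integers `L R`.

Round 1 (k=41): L=253 R=151
Round 2 (k=18): L=151 R=88
Round 3 (k=2): L=88 R=32
Round 4 (k=33): L=32 R=127
Round 5 (k=15): L=127 R=88
Round 6 (k=33): L=88 R=32

Answer: 88 32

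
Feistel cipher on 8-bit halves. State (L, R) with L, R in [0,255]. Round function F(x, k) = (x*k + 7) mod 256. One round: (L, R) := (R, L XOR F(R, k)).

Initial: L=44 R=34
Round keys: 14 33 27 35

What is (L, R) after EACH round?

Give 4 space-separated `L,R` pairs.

Round 1 (k=14): L=34 R=207
Round 2 (k=33): L=207 R=148
Round 3 (k=27): L=148 R=108
Round 4 (k=35): L=108 R=95

Answer: 34,207 207,148 148,108 108,95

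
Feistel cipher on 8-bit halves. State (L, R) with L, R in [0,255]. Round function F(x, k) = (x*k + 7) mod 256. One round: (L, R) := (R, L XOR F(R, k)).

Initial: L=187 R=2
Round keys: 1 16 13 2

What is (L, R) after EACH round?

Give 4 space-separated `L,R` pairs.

Round 1 (k=1): L=2 R=178
Round 2 (k=16): L=178 R=37
Round 3 (k=13): L=37 R=90
Round 4 (k=2): L=90 R=158

Answer: 2,178 178,37 37,90 90,158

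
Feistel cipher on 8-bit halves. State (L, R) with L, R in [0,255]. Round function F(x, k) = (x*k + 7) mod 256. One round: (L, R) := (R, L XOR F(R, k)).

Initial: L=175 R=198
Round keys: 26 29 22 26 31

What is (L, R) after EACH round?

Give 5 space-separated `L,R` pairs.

Round 1 (k=26): L=198 R=140
Round 2 (k=29): L=140 R=37
Round 3 (k=22): L=37 R=185
Round 4 (k=26): L=185 R=244
Round 5 (k=31): L=244 R=42

Answer: 198,140 140,37 37,185 185,244 244,42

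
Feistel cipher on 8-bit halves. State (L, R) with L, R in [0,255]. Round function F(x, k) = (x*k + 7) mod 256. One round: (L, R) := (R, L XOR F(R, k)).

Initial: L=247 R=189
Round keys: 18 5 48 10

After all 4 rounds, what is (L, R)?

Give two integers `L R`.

Round 1 (k=18): L=189 R=166
Round 2 (k=5): L=166 R=248
Round 3 (k=48): L=248 R=33
Round 4 (k=10): L=33 R=169

Answer: 33 169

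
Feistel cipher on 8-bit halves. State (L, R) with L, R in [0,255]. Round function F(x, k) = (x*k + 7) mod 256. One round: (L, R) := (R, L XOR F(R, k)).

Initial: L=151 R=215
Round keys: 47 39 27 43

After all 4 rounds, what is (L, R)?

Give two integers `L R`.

Round 1 (k=47): L=215 R=23
Round 2 (k=39): L=23 R=95
Round 3 (k=27): L=95 R=27
Round 4 (k=43): L=27 R=207

Answer: 27 207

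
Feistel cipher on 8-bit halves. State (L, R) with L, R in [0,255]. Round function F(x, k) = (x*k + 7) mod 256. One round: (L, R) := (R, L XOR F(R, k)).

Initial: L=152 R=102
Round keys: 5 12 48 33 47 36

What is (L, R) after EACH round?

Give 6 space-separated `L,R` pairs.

Answer: 102,157 157,5 5,106 106,180 180,121 121,191

Derivation:
Round 1 (k=5): L=102 R=157
Round 2 (k=12): L=157 R=5
Round 3 (k=48): L=5 R=106
Round 4 (k=33): L=106 R=180
Round 5 (k=47): L=180 R=121
Round 6 (k=36): L=121 R=191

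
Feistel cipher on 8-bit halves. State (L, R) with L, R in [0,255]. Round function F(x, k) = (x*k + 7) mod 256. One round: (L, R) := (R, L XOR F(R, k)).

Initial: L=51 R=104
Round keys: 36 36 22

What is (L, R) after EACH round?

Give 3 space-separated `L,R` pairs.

Round 1 (k=36): L=104 R=148
Round 2 (k=36): L=148 R=191
Round 3 (k=22): L=191 R=229

Answer: 104,148 148,191 191,229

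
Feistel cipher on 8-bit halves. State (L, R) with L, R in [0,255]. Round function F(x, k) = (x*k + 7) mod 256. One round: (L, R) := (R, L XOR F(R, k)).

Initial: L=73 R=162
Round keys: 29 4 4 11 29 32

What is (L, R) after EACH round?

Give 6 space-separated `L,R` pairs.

Round 1 (k=29): L=162 R=40
Round 2 (k=4): L=40 R=5
Round 3 (k=4): L=5 R=51
Round 4 (k=11): L=51 R=61
Round 5 (k=29): L=61 R=195
Round 6 (k=32): L=195 R=90

Answer: 162,40 40,5 5,51 51,61 61,195 195,90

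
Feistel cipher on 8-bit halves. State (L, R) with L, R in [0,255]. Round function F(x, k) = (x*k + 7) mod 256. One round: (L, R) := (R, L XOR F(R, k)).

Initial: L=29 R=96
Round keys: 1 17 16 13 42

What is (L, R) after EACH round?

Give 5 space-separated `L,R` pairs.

Answer: 96,122 122,65 65,109 109,209 209,60

Derivation:
Round 1 (k=1): L=96 R=122
Round 2 (k=17): L=122 R=65
Round 3 (k=16): L=65 R=109
Round 4 (k=13): L=109 R=209
Round 5 (k=42): L=209 R=60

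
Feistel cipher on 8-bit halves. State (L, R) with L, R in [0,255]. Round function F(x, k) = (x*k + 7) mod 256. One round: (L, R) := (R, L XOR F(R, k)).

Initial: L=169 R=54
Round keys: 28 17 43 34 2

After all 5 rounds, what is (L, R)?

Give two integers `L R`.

Round 1 (k=28): L=54 R=70
Round 2 (k=17): L=70 R=155
Round 3 (k=43): L=155 R=86
Round 4 (k=34): L=86 R=232
Round 5 (k=2): L=232 R=129

Answer: 232 129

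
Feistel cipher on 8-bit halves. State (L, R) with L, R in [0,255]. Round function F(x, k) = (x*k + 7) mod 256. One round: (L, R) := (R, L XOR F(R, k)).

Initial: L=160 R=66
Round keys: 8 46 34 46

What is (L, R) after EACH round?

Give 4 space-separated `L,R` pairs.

Round 1 (k=8): L=66 R=183
Round 2 (k=46): L=183 R=171
Round 3 (k=34): L=171 R=10
Round 4 (k=46): L=10 R=120

Answer: 66,183 183,171 171,10 10,120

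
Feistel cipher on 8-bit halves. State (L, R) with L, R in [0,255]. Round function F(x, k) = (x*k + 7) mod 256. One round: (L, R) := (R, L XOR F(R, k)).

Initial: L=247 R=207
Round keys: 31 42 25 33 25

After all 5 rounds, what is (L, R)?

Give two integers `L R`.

Answer: 255 168

Derivation:
Round 1 (k=31): L=207 R=239
Round 2 (k=42): L=239 R=242
Round 3 (k=25): L=242 R=70
Round 4 (k=33): L=70 R=255
Round 5 (k=25): L=255 R=168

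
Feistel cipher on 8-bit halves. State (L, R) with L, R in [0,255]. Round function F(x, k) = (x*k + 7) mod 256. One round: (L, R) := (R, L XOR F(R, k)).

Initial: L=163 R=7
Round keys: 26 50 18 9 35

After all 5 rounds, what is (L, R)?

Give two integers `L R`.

Answer: 68 66

Derivation:
Round 1 (k=26): L=7 R=30
Round 2 (k=50): L=30 R=228
Round 3 (k=18): L=228 R=17
Round 4 (k=9): L=17 R=68
Round 5 (k=35): L=68 R=66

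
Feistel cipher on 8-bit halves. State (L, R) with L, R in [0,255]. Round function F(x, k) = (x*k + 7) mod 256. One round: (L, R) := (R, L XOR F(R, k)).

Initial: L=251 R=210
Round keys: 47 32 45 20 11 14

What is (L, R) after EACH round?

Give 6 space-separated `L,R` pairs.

Round 1 (k=47): L=210 R=110
Round 2 (k=32): L=110 R=21
Round 3 (k=45): L=21 R=214
Round 4 (k=20): L=214 R=170
Round 5 (k=11): L=170 R=131
Round 6 (k=14): L=131 R=155

Answer: 210,110 110,21 21,214 214,170 170,131 131,155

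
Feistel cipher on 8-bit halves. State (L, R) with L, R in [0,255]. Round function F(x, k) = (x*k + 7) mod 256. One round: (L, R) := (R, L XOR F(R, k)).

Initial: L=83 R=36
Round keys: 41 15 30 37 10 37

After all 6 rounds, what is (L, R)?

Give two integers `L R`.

Round 1 (k=41): L=36 R=152
Round 2 (k=15): L=152 R=203
Round 3 (k=30): L=203 R=73
Round 4 (k=37): L=73 R=95
Round 5 (k=10): L=95 R=244
Round 6 (k=37): L=244 R=20

Answer: 244 20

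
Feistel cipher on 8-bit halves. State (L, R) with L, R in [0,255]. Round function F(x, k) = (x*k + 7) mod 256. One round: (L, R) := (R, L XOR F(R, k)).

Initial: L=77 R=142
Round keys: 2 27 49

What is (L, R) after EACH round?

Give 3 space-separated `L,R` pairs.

Answer: 142,110 110,47 47,104

Derivation:
Round 1 (k=2): L=142 R=110
Round 2 (k=27): L=110 R=47
Round 3 (k=49): L=47 R=104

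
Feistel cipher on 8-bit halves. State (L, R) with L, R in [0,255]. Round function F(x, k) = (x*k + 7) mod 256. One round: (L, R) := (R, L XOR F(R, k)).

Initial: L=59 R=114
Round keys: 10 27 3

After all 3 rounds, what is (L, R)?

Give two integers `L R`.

Round 1 (k=10): L=114 R=64
Round 2 (k=27): L=64 R=181
Round 3 (k=3): L=181 R=102

Answer: 181 102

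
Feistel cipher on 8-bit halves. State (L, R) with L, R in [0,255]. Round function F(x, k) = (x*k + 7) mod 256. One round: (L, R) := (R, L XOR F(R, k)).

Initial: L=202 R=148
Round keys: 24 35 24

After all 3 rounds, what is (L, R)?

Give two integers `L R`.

Round 1 (k=24): L=148 R=45
Round 2 (k=35): L=45 R=186
Round 3 (k=24): L=186 R=90

Answer: 186 90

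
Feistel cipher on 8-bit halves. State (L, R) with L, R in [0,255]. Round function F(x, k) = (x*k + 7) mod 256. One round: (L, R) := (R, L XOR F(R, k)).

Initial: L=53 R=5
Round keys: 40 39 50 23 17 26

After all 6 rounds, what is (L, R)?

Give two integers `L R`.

Answer: 220 181

Derivation:
Round 1 (k=40): L=5 R=250
Round 2 (k=39): L=250 R=24
Round 3 (k=50): L=24 R=77
Round 4 (k=23): L=77 R=234
Round 5 (k=17): L=234 R=220
Round 6 (k=26): L=220 R=181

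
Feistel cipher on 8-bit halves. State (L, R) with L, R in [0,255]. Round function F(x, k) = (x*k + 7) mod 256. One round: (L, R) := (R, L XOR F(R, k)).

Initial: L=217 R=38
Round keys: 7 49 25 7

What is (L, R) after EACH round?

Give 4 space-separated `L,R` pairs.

Round 1 (k=7): L=38 R=200
Round 2 (k=49): L=200 R=105
Round 3 (k=25): L=105 R=128
Round 4 (k=7): L=128 R=238

Answer: 38,200 200,105 105,128 128,238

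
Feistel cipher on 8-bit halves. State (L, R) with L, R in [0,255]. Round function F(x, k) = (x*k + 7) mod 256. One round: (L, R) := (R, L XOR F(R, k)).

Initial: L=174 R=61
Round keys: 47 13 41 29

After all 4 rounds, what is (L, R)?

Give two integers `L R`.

Answer: 185 74

Derivation:
Round 1 (k=47): L=61 R=148
Round 2 (k=13): L=148 R=182
Round 3 (k=41): L=182 R=185
Round 4 (k=29): L=185 R=74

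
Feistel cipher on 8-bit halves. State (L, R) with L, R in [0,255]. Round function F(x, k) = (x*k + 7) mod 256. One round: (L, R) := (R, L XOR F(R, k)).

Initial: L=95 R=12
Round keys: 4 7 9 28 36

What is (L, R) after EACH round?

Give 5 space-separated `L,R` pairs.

Answer: 12,104 104,211 211,26 26,12 12,173

Derivation:
Round 1 (k=4): L=12 R=104
Round 2 (k=7): L=104 R=211
Round 3 (k=9): L=211 R=26
Round 4 (k=28): L=26 R=12
Round 5 (k=36): L=12 R=173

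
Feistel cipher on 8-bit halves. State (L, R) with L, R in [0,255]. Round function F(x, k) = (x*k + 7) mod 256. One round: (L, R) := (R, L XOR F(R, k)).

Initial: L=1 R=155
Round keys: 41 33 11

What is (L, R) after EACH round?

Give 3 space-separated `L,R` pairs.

Answer: 155,219 219,217 217,129

Derivation:
Round 1 (k=41): L=155 R=219
Round 2 (k=33): L=219 R=217
Round 3 (k=11): L=217 R=129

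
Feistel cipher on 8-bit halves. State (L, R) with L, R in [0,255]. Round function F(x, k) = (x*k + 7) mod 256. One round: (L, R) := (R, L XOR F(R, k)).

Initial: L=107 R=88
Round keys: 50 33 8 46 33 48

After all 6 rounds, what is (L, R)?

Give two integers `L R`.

Round 1 (k=50): L=88 R=92
Round 2 (k=33): L=92 R=187
Round 3 (k=8): L=187 R=131
Round 4 (k=46): L=131 R=42
Round 5 (k=33): L=42 R=242
Round 6 (k=48): L=242 R=77

Answer: 242 77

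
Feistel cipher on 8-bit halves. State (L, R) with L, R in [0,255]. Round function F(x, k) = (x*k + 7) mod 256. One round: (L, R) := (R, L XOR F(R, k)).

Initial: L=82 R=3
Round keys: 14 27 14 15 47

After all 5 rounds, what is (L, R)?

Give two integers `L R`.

Answer: 254 11

Derivation:
Round 1 (k=14): L=3 R=99
Round 2 (k=27): L=99 R=123
Round 3 (k=14): L=123 R=162
Round 4 (k=15): L=162 R=254
Round 5 (k=47): L=254 R=11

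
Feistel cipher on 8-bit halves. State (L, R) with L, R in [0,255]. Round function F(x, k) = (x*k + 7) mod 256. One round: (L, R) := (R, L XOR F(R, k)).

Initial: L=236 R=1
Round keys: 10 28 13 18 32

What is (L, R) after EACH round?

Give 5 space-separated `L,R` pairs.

Answer: 1,253 253,178 178,236 236,45 45,75

Derivation:
Round 1 (k=10): L=1 R=253
Round 2 (k=28): L=253 R=178
Round 3 (k=13): L=178 R=236
Round 4 (k=18): L=236 R=45
Round 5 (k=32): L=45 R=75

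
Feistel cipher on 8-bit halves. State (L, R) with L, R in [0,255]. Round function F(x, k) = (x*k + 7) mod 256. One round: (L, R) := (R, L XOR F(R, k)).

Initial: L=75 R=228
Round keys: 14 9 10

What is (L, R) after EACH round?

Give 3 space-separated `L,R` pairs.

Round 1 (k=14): L=228 R=52
Round 2 (k=9): L=52 R=63
Round 3 (k=10): L=63 R=73

Answer: 228,52 52,63 63,73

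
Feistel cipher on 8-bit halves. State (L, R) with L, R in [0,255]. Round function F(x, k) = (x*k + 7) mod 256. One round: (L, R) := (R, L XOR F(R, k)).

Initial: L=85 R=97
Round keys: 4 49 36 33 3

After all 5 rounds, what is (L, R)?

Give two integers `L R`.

Answer: 20 138

Derivation:
Round 1 (k=4): L=97 R=222
Round 2 (k=49): L=222 R=228
Round 3 (k=36): L=228 R=201
Round 4 (k=33): L=201 R=20
Round 5 (k=3): L=20 R=138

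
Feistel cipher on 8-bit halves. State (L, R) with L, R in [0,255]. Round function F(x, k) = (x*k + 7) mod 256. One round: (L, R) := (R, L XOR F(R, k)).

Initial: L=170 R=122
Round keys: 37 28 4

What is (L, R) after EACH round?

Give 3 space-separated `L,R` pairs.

Round 1 (k=37): L=122 R=3
Round 2 (k=28): L=3 R=33
Round 3 (k=4): L=33 R=136

Answer: 122,3 3,33 33,136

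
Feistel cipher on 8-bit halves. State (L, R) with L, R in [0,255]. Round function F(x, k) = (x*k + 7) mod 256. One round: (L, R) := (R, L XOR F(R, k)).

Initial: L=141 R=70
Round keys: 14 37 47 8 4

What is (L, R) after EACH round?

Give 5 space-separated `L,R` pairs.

Answer: 70,86 86,51 51,50 50,164 164,165

Derivation:
Round 1 (k=14): L=70 R=86
Round 2 (k=37): L=86 R=51
Round 3 (k=47): L=51 R=50
Round 4 (k=8): L=50 R=164
Round 5 (k=4): L=164 R=165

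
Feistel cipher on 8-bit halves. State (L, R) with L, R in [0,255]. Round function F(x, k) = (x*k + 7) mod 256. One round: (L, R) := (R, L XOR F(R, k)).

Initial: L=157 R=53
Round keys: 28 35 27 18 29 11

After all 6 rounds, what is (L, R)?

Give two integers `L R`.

Round 1 (k=28): L=53 R=78
Round 2 (k=35): L=78 R=132
Round 3 (k=27): L=132 R=189
Round 4 (k=18): L=189 R=213
Round 5 (k=29): L=213 R=149
Round 6 (k=11): L=149 R=187

Answer: 149 187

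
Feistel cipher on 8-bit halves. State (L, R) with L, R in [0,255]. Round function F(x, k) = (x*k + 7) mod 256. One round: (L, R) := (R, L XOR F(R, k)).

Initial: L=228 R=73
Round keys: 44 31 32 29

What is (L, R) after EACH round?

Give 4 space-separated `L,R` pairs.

Answer: 73,119 119,57 57,80 80,46

Derivation:
Round 1 (k=44): L=73 R=119
Round 2 (k=31): L=119 R=57
Round 3 (k=32): L=57 R=80
Round 4 (k=29): L=80 R=46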